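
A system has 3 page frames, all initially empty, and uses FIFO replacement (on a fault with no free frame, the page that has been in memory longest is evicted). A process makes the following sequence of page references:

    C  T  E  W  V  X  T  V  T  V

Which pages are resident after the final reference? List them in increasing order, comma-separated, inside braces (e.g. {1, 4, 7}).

C: miss, frames [C]
T: miss, frames [C, T]
E: miss, frames [C, T, E]
W: miss, evict C, frames [T, E, W]
V: miss, evict T, frames [E, W, V]
X: miss, evict E, frames [W, V, X]
T: miss, evict W, frames [V, X, T]
V: hit
T: hit
V: hit

{T, V, X}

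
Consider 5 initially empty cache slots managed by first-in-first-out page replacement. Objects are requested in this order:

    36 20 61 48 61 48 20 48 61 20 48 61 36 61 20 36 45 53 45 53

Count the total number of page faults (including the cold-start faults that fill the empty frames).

6

36 → miss, frames {36}
20 → miss, frames {36,20}
61 → miss, frames {36,20,61}
48 → miss, frames {36,20,61,48}
61 → hit
48 → hit
20 → hit
48 → hit
61 → hit
20 → hit
48 → hit
61 → hit
36 → hit
61 → hit
20 → hit
36 → hit
45 → miss, frames {36,20,61,48,45}
53 → miss, evict 36, frames {20,61,48,45,53}
45 → hit
53 → hit
Page faults: 6.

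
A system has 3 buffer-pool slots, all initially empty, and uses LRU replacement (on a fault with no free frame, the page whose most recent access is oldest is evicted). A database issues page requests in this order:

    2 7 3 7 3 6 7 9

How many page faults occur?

5

2 → fault, frames (2)
7 → fault, frames (2 7)
3 → fault, frames (2 7 3)
7 → hit
3 → hit
6 → fault, evict 2, frames (7 3 6)
7 → hit
9 → fault, evict 3, frames (6 7 9)
Page faults: 5.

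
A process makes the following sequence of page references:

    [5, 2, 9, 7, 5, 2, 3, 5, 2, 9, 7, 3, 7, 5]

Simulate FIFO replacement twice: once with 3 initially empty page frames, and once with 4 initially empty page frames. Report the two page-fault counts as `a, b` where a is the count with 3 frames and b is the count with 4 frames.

10, 11

3 frames: F F F F F F F . . F F . . F → 10 faults.
4 frames: F F F F . . F F F F F F . F → 11 faults.
11 > 10: adding a frame increased faults — Belady's anomaly.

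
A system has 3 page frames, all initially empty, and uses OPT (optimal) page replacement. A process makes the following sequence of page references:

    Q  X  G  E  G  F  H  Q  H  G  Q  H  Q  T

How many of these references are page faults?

Q → miss, frames (Q)
X → miss, frames (Q X)
G → miss, frames (Q X G)
E → miss, evict X, frames (Q G E)
G → hit
F → miss, evict E, frames (Q G F)
H → miss, evict F, frames (Q G H)
Q → hit
H → hit
G → hit
Q → hit
H → hit
Q → hit
T → miss, evict H, frames (Q G T)
Page faults: 7.

7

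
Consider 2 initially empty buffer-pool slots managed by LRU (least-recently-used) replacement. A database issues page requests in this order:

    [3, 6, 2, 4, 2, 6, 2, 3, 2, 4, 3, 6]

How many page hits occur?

3 -> miss, frames {3}
6 -> miss, frames {3,6}
2 -> miss, evict 3, frames {6,2}
4 -> miss, evict 6, frames {2,4}
2 -> hit
6 -> miss, evict 4, frames {2,6}
2 -> hit
3 -> miss, evict 6, frames {2,3}
2 -> hit
4 -> miss, evict 3, frames {2,4}
3 -> miss, evict 2, frames {4,3}
6 -> miss, evict 4, frames {3,6}
Hits: 3.

3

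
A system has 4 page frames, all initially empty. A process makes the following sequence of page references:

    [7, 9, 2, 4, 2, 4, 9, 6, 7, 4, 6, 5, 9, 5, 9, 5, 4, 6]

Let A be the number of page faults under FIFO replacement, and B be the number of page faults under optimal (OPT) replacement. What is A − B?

4

Under FIFO: F F F F . . . F F . . F F . . . F F → 10 faults.
Under OPT: F F F F . . . F . . . F . . . . . . → 6 faults.
A − B = 10 − 6 = 4.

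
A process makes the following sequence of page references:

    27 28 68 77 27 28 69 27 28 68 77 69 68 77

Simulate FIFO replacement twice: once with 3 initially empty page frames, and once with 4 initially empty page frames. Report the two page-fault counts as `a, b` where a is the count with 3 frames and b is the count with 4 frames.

3 frames: F F F F F F F . . F F . . . → 9 faults.
4 frames: F F F F . . F F F F F F . . → 10 faults.
10 > 9: adding a frame increased faults — Belady's anomaly.

9, 10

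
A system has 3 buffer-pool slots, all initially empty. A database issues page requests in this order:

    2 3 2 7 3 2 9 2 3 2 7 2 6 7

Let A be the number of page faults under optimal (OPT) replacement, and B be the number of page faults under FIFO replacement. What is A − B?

-2

Under OPT: F F . F . . F . . . F . F . → 6 faults.
Under FIFO: F F . F . . F F F . F . F . → 8 faults.
A − B = 6 − 8 = -2.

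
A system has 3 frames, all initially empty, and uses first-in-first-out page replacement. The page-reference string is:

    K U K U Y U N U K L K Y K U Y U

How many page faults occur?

8

K -> fault, frames (K)
U -> fault, frames (K U)
K -> hit
U -> hit
Y -> fault, frames (K U Y)
U -> hit
N -> fault, evict K, frames (U Y N)
U -> hit
K -> fault, evict U, frames (Y N K)
L -> fault, evict Y, frames (N K L)
K -> hit
Y -> fault, evict N, frames (K L Y)
K -> hit
U -> fault, evict K, frames (L Y U)
Y -> hit
U -> hit
Page faults: 8.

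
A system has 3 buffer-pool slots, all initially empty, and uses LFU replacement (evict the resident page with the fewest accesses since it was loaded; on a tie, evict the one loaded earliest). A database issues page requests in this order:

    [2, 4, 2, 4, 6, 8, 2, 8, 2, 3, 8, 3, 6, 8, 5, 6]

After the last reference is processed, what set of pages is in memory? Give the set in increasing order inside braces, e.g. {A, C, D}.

{2, 6, 8}

2 -> miss, frames (2)
4 -> miss, frames (2 4)
2 -> hit
4 -> hit
6 -> miss, frames (2 4 6)
8 -> miss, evict 6, frames (2 4 8)
2 -> hit
8 -> hit
2 -> hit
3 -> miss, evict 4, frames (2 8 3)
8 -> hit
3 -> hit
6 -> miss, evict 3, frames (2 8 6)
8 -> hit
5 -> miss, evict 6, frames (2 8 5)
6 -> miss, evict 5, frames (2 8 6)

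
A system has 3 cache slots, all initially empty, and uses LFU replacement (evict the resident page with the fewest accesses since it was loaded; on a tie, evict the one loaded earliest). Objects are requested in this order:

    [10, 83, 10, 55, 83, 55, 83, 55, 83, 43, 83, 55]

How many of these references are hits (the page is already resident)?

8

10: fault, frames (10)
83: fault, frames (10 83)
10: hit
55: fault, frames (10 83 55)
83: hit
55: hit
83: hit
55: hit
83: hit
43: fault, evict 10, frames (83 55 43)
83: hit
55: hit
Hits: 8.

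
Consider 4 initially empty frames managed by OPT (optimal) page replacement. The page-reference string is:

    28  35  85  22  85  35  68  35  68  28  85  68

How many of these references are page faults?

28: miss, frames (28)
35: miss, frames (28 35)
85: miss, frames (28 35 85)
22: miss, frames (28 35 85 22)
85: hit
35: hit
68: miss, evict 22, frames (28 35 85 68)
35: hit
68: hit
28: hit
85: hit
68: hit
Page faults: 5.

5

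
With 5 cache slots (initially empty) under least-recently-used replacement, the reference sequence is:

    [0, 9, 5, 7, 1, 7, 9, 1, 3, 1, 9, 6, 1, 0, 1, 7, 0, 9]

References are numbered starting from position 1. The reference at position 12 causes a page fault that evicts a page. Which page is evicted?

5

pos 1: 0 -> fault, frames {0}
pos 2: 9 -> fault, frames {0,9}
pos 3: 5 -> fault, frames {0,9,5}
pos 4: 7 -> fault, frames {0,9,5,7}
pos 5: 1 -> fault, frames {0,9,5,7,1}
pos 6: 7 -> hit
pos 7: 9 -> hit
pos 8: 1 -> hit
pos 9: 3 -> fault, evict 0, frames {5,7,9,1,3}
pos 10: 1 -> hit
pos 11: 9 -> hit
pos 12: 6 -> fault, evict 5, frames {7,3,1,9,6}
At position 12, page 5 is evicted.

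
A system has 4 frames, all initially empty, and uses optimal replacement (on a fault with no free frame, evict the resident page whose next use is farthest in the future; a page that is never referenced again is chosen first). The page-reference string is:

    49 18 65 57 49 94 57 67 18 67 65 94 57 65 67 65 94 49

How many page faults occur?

8

49 -> miss, frames {49}
18 -> miss, frames {49,18}
65 -> miss, frames {49,18,65}
57 -> miss, frames {49,18,65,57}
49 -> hit
94 -> miss, evict 49, frames {18,65,57,94}
57 -> hit
67 -> miss, evict 57, frames {18,65,94,67}
18 -> hit
67 -> hit
65 -> hit
94 -> hit
57 -> miss, evict 18, frames {65,94,67,57}
65 -> hit
67 -> hit
65 -> hit
94 -> hit
49 -> miss, evict 57, frames {65,94,67,49}
Page faults: 8.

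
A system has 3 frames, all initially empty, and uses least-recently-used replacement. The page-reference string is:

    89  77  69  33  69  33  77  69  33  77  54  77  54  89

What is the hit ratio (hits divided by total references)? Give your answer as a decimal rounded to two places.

89: miss, frames {89}
77: miss, frames {89,77}
69: miss, frames {89,77,69}
33: miss, evict 89, frames {77,69,33}
69: hit
33: hit
77: hit
69: hit
33: hit
77: hit
54: miss, evict 69, frames {33,77,54}
77: hit
54: hit
89: miss, evict 33, frames {77,54,89}
Hits: 8 of 14 references → 8/14 = 0.5714.

0.57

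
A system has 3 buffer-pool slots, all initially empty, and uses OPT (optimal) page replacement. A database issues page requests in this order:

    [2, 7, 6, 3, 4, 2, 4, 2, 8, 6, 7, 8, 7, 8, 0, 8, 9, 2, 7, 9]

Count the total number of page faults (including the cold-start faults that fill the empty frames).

10

2: miss, frames {2}
7: miss, frames {2,7}
6: miss, frames {2,7,6}
3: miss, evict 7, frames {2,6,3}
4: miss, evict 3, frames {2,6,4}
2: hit
4: hit
2: hit
8: miss, evict 4, frames {2,6,8}
6: hit
7: miss, evict 6, frames {2,8,7}
8: hit
7: hit
8: hit
0: miss, evict 7, frames {2,8,0}
8: hit
9: miss, evict 0, frames {2,8,9}
2: hit
7: miss, evict 8, frames {2,9,7}
9: hit
Page faults: 10.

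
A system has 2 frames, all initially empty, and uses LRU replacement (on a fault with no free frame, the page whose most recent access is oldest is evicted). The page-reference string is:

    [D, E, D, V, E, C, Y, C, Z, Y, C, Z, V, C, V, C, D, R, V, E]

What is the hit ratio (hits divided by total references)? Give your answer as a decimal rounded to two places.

D: miss, frames {D}
E: miss, frames {D,E}
D: hit
V: miss, evict E, frames {D,V}
E: miss, evict D, frames {V,E}
C: miss, evict V, frames {E,C}
Y: miss, evict E, frames {C,Y}
C: hit
Z: miss, evict Y, frames {C,Z}
Y: miss, evict C, frames {Z,Y}
C: miss, evict Z, frames {Y,C}
Z: miss, evict Y, frames {C,Z}
V: miss, evict C, frames {Z,V}
C: miss, evict Z, frames {V,C}
V: hit
C: hit
D: miss, evict V, frames {C,D}
R: miss, evict C, frames {D,R}
V: miss, evict D, frames {R,V}
E: miss, evict R, frames {V,E}
Hits: 4 of 20 references → 4/20 = 0.2000.

0.20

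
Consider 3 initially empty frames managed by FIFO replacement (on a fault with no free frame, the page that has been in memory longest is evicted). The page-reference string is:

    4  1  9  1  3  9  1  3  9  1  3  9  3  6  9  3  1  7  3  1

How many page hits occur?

4 → miss, frames [4]
1 → miss, frames [4, 1]
9 → miss, frames [4, 1, 9]
1 → hit
3 → miss, evict 4, frames [1, 9, 3]
9 → hit
1 → hit
3 → hit
9 → hit
1 → hit
3 → hit
9 → hit
3 → hit
6 → miss, evict 1, frames [9, 3, 6]
9 → hit
3 → hit
1 → miss, evict 9, frames [3, 6, 1]
7 → miss, evict 3, frames [6, 1, 7]
3 → miss, evict 6, frames [1, 7, 3]
1 → hit
Hits: 12.

12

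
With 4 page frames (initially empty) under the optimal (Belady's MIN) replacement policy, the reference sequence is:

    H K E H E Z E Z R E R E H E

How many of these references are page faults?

H: fault, frames (H)
K: fault, frames (H K)
E: fault, frames (H K E)
H: hit
E: hit
Z: fault, frames (H K E Z)
E: hit
Z: hit
R: fault, evict Z, frames (H K E R)
E: hit
R: hit
E: hit
H: hit
E: hit
Page faults: 5.

5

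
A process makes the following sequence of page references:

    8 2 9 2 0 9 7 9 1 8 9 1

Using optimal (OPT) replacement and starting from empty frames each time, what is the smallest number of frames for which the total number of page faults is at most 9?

2

f=1: 12 faults
f=2: 8 faults
f=3: 6 faults
f=4: 6 faults
f=5: 6 faults
f=6: 6 faults
Smallest f with faults ≤ 9 is 2.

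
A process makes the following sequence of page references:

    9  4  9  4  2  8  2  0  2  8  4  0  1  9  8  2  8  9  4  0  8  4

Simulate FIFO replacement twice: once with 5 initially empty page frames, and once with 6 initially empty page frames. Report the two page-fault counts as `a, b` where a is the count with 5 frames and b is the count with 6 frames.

5 frames: F F . . F F . F . . . . F F . . . . F . . . → 8 faults.
6 frames: F F . . F F . F . . . . F . . . . . . . . . → 6 faults.
6 < 8: adding a frame reduced faults, as is typical.

8, 6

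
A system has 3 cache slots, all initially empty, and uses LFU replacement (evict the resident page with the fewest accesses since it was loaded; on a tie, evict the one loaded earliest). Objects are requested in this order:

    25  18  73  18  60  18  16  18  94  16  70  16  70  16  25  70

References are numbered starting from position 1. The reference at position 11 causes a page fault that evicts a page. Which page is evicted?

pos 1: 25 -> fault, frames {25}
pos 2: 18 -> fault, frames {25,18}
pos 3: 73 -> fault, frames {25,18,73}
pos 4: 18 -> hit
pos 5: 60 -> fault, evict 25, frames {18,73,60}
pos 6: 18 -> hit
pos 7: 16 -> fault, evict 73, frames {18,60,16}
pos 8: 18 -> hit
pos 9: 94 -> fault, evict 60, frames {18,16,94}
pos 10: 16 -> hit
pos 11: 70 -> fault, evict 94, frames {18,16,70}
At position 11, page 94 is evicted.

94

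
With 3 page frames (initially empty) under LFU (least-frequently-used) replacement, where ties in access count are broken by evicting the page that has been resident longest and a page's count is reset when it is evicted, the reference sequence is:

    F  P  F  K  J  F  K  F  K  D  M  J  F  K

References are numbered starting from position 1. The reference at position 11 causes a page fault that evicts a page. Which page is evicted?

D

pos 1: F → fault, frames [F]
pos 2: P → fault, frames [F, P]
pos 3: F → hit
pos 4: K → fault, frames [F, P, K]
pos 5: J → fault, evict P, frames [F, K, J]
pos 6: F → hit
pos 7: K → hit
pos 8: F → hit
pos 9: K → hit
pos 10: D → fault, evict J, frames [F, K, D]
pos 11: M → fault, evict D, frames [F, K, M]
At position 11, page D is evicted.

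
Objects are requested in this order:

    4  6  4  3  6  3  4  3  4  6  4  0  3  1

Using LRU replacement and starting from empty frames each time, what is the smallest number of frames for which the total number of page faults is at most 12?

2

f=1: 14 faults
f=2: 9 faults
f=3: 6 faults
f=4: 5 faults
f=5: 5 faults
Smallest f with faults ≤ 12 is 2.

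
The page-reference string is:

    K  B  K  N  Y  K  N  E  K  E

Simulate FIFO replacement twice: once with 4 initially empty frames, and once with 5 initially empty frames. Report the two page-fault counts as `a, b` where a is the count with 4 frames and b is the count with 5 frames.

6, 5

4 frames: F F . F F . . F F . → 6 faults.
5 frames: F F . F F . . F . . → 5 faults.
5 < 6: adding a frame reduced faults, as is typical.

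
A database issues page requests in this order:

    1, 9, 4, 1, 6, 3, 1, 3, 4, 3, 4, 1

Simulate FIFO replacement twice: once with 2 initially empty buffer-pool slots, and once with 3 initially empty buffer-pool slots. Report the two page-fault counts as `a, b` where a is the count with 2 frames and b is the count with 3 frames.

10, 7

2 frames: F F F F F F F . F F . F → 10 faults.
3 frames: F F F . F F F . F . . . → 7 faults.
7 < 10: adding a frame reduced faults, as is typical.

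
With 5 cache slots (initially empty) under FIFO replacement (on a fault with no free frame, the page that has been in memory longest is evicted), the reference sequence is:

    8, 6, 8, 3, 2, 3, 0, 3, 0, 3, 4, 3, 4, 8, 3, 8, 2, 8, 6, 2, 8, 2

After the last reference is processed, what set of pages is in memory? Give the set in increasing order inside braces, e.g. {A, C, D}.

8 -> miss, frames [8]
6 -> miss, frames [8, 6]
8 -> hit
3 -> miss, frames [8, 6, 3]
2 -> miss, frames [8, 6, 3, 2]
3 -> hit
0 -> miss, frames [8, 6, 3, 2, 0]
3 -> hit
0 -> hit
3 -> hit
4 -> miss, evict 8, frames [6, 3, 2, 0, 4]
3 -> hit
4 -> hit
8 -> miss, evict 6, frames [3, 2, 0, 4, 8]
3 -> hit
8 -> hit
2 -> hit
8 -> hit
6 -> miss, evict 3, frames [2, 0, 4, 8, 6]
2 -> hit
8 -> hit
2 -> hit

{0, 2, 4, 6, 8}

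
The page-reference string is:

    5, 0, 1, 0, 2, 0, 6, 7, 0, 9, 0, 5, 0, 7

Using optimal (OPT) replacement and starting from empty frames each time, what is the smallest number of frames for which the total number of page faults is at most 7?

4

f=1: 14 faults
f=2: 9 faults
f=3: 8 faults
f=4: 7 faults
f=5: 7 faults
f=6: 7 faults
f=7: 7 faults
Smallest f with faults ≤ 7 is 4.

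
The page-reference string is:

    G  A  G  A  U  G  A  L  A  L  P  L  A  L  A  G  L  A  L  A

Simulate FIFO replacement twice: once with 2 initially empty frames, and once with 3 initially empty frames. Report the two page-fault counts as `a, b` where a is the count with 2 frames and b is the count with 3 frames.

2 frames: F F . . F F F F . . F . F F . F . F F . → 12 faults.
3 frames: F F . . F . . F . . F . F . . F F . . . → 8 faults.
8 < 12: adding a frame reduced faults, as is typical.

12, 8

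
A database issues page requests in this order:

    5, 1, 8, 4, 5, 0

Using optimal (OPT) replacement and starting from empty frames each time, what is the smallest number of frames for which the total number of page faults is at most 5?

2

f=1: 6 faults
f=2: 5 faults
f=3: 5 faults
f=4: 5 faults
f=5: 5 faults
Smallest f with faults ≤ 5 is 2.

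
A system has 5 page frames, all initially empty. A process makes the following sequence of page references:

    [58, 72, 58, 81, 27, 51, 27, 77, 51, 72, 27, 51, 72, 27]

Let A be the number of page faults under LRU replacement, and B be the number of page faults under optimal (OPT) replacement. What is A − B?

1

Under LRU: F F . F F F . F . F . . . . → 7 faults.
Under OPT: F F . F F F . F . . . . . . → 6 faults.
A − B = 7 − 6 = 1.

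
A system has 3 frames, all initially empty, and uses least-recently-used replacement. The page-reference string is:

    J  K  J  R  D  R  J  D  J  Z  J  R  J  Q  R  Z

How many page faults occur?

8

J → fault, frames (J)
K → fault, frames (J K)
J → hit
R → fault, frames (K J R)
D → fault, evict K, frames (J R D)
R → hit
J → hit
D → hit
J → hit
Z → fault, evict R, frames (D J Z)
J → hit
R → fault, evict D, frames (Z J R)
J → hit
Q → fault, evict Z, frames (R J Q)
R → hit
Z → fault, evict J, frames (Q R Z)
Page faults: 8.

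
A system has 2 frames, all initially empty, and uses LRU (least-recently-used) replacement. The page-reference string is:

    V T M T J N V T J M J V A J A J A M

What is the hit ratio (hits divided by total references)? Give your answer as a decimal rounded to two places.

0.28

V -> fault, frames (V)
T -> fault, frames (V T)
M -> fault, evict V, frames (T M)
T -> hit
J -> fault, evict M, frames (T J)
N -> fault, evict T, frames (J N)
V -> fault, evict J, frames (N V)
T -> fault, evict N, frames (V T)
J -> fault, evict V, frames (T J)
M -> fault, evict T, frames (J M)
J -> hit
V -> fault, evict M, frames (J V)
A -> fault, evict J, frames (V A)
J -> fault, evict V, frames (A J)
A -> hit
J -> hit
A -> hit
M -> fault, evict J, frames (A M)
Hits: 5 of 18 references → 5/18 = 0.2778.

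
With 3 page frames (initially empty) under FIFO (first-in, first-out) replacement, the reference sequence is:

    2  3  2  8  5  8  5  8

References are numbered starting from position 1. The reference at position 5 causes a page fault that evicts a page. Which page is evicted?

2

pos 1: 2 → fault, frames (2)
pos 2: 3 → fault, frames (2 3)
pos 3: 2 → hit
pos 4: 8 → fault, frames (2 3 8)
pos 5: 5 → fault, evict 2, frames (3 8 5)
At position 5, page 2 is evicted.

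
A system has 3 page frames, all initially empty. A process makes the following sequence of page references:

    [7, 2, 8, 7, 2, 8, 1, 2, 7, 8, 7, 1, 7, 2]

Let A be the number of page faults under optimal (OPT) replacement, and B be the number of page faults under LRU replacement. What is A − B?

-2

Under OPT: F F F . . . F . . F . . . F → 6 faults.
Under LRU: F F F . . . F . F F . F . F → 8 faults.
A − B = 6 − 8 = -2.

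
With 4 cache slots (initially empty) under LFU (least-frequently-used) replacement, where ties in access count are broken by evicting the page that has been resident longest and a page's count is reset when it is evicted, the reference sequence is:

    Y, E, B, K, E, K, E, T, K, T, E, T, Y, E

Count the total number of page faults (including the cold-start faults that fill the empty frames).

Y: miss, frames [Y]
E: miss, frames [Y, E]
B: miss, frames [Y, E, B]
K: miss, frames [Y, E, B, K]
E: hit
K: hit
E: hit
T: miss, evict Y, frames [E, B, K, T]
K: hit
T: hit
E: hit
T: hit
Y: miss, evict B, frames [E, K, T, Y]
E: hit
Page faults: 6.

6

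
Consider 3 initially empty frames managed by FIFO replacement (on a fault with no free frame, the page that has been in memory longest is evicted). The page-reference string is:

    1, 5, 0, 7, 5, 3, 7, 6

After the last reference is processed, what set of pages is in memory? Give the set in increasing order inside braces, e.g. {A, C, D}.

{3, 6, 7}

1: fault, frames {1}
5: fault, frames {1,5}
0: fault, frames {1,5,0}
7: fault, evict 1, frames {5,0,7}
5: hit
3: fault, evict 5, frames {0,7,3}
7: hit
6: fault, evict 0, frames {7,3,6}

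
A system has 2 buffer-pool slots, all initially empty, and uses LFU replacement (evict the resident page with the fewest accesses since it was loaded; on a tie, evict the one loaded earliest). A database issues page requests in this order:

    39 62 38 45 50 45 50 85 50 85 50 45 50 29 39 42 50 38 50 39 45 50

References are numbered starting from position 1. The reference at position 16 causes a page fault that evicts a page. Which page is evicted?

39

pos 1: 39 -> miss, frames [39]
pos 2: 62 -> miss, frames [39, 62]
pos 3: 38 -> miss, evict 39, frames [62, 38]
pos 4: 45 -> miss, evict 62, frames [38, 45]
pos 5: 50 -> miss, evict 38, frames [45, 50]
pos 6: 45 -> hit
pos 7: 50 -> hit
pos 8: 85 -> miss, evict 45, frames [50, 85]
pos 9: 50 -> hit
pos 10: 85 -> hit
pos 11: 50 -> hit
pos 12: 45 -> miss, evict 85, frames [50, 45]
pos 13: 50 -> hit
pos 14: 29 -> miss, evict 45, frames [50, 29]
pos 15: 39 -> miss, evict 29, frames [50, 39]
pos 16: 42 -> miss, evict 39, frames [50, 42]
At position 16, page 39 is evicted.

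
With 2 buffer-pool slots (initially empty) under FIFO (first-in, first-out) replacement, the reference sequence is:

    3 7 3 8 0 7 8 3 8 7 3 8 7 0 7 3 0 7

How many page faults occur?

3 → fault, frames (3)
7 → fault, frames (3 7)
3 → hit
8 → fault, evict 3, frames (7 8)
0 → fault, evict 7, frames (8 0)
7 → fault, evict 8, frames (0 7)
8 → fault, evict 0, frames (7 8)
3 → fault, evict 7, frames (8 3)
8 → hit
7 → fault, evict 8, frames (3 7)
3 → hit
8 → fault, evict 3, frames (7 8)
7 → hit
0 → fault, evict 7, frames (8 0)
7 → fault, evict 8, frames (0 7)
3 → fault, evict 0, frames (7 3)
0 → fault, evict 7, frames (3 0)
7 → fault, evict 3, frames (0 7)
Page faults: 14.

14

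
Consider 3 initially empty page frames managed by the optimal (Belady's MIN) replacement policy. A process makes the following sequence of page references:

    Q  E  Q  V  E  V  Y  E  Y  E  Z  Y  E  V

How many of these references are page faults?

6

Q -> miss, frames (Q)
E -> miss, frames (Q E)
Q -> hit
V -> miss, frames (Q E V)
E -> hit
V -> hit
Y -> miss, evict Q, frames (E V Y)
E -> hit
Y -> hit
E -> hit
Z -> miss, evict V, frames (E Y Z)
Y -> hit
E -> hit
V -> miss, evict Z, frames (E Y V)
Page faults: 6.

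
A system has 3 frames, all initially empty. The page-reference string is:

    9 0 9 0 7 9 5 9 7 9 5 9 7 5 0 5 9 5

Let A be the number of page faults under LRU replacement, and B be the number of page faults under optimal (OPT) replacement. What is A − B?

Under LRU: F F . . F . F . . . . . . . F . F . → 6 faults.
Under OPT: F F . . F . F . . . . . . . F . . . → 5 faults.
A − B = 6 − 5 = 1.

1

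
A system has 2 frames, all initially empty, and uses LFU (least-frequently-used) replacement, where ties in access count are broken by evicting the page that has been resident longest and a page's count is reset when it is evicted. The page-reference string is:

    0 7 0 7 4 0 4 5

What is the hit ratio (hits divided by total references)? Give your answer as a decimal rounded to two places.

0.25

0 -> fault, frames [0]
7 -> fault, frames [0, 7]
0 -> hit
7 -> hit
4 -> fault, evict 0, frames [7, 4]
0 -> fault, evict 4, frames [7, 0]
4 -> fault, evict 0, frames [7, 4]
5 -> fault, evict 4, frames [7, 5]
Hits: 2 of 8 references → 2/8 = 0.2500.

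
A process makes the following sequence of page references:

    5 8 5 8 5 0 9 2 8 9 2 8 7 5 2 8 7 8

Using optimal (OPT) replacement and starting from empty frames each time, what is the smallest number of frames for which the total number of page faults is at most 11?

f=1: 18 faults
f=2: 11 faults
f=3: 8 faults
f=4: 6 faults
f=5: 6 faults
f=6: 6 faults
Smallest f with faults ≤ 11 is 2.

2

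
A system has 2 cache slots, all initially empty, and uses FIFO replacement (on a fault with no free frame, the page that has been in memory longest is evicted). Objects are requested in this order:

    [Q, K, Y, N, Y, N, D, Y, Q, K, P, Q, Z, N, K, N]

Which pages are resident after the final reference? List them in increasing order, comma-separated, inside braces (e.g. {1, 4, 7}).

Q → fault, frames {Q}
K → fault, frames {Q,K}
Y → fault, evict Q, frames {K,Y}
N → fault, evict K, frames {Y,N}
Y → hit
N → hit
D → fault, evict Y, frames {N,D}
Y → fault, evict N, frames {D,Y}
Q → fault, evict D, frames {Y,Q}
K → fault, evict Y, frames {Q,K}
P → fault, evict Q, frames {K,P}
Q → fault, evict K, frames {P,Q}
Z → fault, evict P, frames {Q,Z}
N → fault, evict Q, frames {Z,N}
K → fault, evict Z, frames {N,K}
N → hit

{K, N}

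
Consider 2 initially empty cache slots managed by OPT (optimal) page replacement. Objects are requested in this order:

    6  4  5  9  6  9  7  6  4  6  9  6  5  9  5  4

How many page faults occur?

6 → fault, frames {6}
4 → fault, frames {6,4}
5 → fault, evict 4, frames {6,5}
9 → fault, evict 5, frames {6,9}
6 → hit
9 → hit
7 → fault, evict 9, frames {6,7}
6 → hit
4 → fault, evict 7, frames {6,4}
6 → hit
9 → fault, evict 4, frames {6,9}
6 → hit
5 → fault, evict 6, frames {9,5}
9 → hit
5 → hit
4 → fault, evict 5, frames {9,4}
Page faults: 9.

9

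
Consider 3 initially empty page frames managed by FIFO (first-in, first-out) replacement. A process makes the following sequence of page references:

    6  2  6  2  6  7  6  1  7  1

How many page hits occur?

6

6: fault, frames {6}
2: fault, frames {6,2}
6: hit
2: hit
6: hit
7: fault, frames {6,2,7}
6: hit
1: fault, evict 6, frames {2,7,1}
7: hit
1: hit
Hits: 6.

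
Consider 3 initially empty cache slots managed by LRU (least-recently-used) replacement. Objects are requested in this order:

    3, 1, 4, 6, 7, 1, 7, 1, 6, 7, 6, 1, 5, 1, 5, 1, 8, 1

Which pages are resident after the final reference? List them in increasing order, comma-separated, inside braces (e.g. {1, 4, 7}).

{1, 5, 8}

3 → miss, frames (3)
1 → miss, frames (3 1)
4 → miss, frames (3 1 4)
6 → miss, evict 3, frames (1 4 6)
7 → miss, evict 1, frames (4 6 7)
1 → miss, evict 4, frames (6 7 1)
7 → hit
1 → hit
6 → hit
7 → hit
6 → hit
1 → hit
5 → miss, evict 7, frames (6 1 5)
1 → hit
5 → hit
1 → hit
8 → miss, evict 6, frames (5 1 8)
1 → hit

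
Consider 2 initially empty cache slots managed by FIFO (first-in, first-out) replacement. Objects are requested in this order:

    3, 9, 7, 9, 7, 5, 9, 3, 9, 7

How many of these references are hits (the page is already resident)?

3 -> fault, frames [3]
9 -> fault, frames [3, 9]
7 -> fault, evict 3, frames [9, 7]
9 -> hit
7 -> hit
5 -> fault, evict 9, frames [7, 5]
9 -> fault, evict 7, frames [5, 9]
3 -> fault, evict 5, frames [9, 3]
9 -> hit
7 -> fault, evict 9, frames [3, 7]
Hits: 3.

3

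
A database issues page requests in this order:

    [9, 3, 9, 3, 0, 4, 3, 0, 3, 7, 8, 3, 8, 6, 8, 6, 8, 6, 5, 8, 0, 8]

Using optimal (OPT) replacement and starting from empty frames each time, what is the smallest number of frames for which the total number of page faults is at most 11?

f=1: 22 faults
f=2: 10 faults
f=3: 8 faults
f=4: 8 faults
f=5: 8 faults
f=6: 8 faults
f=7: 8 faults
f=8: 8 faults
Smallest f with faults ≤ 11 is 2.

2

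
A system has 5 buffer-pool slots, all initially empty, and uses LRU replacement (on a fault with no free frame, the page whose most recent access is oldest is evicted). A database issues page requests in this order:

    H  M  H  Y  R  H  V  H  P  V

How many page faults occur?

6

H -> fault, frames (H)
M -> fault, frames (H M)
H -> hit
Y -> fault, frames (M H Y)
R -> fault, frames (M H Y R)
H -> hit
V -> fault, frames (M Y R H V)
H -> hit
P -> fault, evict M, frames (Y R V H P)
V -> hit
Page faults: 6.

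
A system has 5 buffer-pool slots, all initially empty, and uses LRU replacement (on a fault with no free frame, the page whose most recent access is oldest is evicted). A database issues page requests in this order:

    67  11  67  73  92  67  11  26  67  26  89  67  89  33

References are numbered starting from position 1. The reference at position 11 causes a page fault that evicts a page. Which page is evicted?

pos 1: 67 -> fault, frames {67}
pos 2: 11 -> fault, frames {67,11}
pos 3: 67 -> hit
pos 4: 73 -> fault, frames {11,67,73}
pos 5: 92 -> fault, frames {11,67,73,92}
pos 6: 67 -> hit
pos 7: 11 -> hit
pos 8: 26 -> fault, frames {73,92,67,11,26}
pos 9: 67 -> hit
pos 10: 26 -> hit
pos 11: 89 -> fault, evict 73, frames {92,11,67,26,89}
At position 11, page 73 is evicted.

73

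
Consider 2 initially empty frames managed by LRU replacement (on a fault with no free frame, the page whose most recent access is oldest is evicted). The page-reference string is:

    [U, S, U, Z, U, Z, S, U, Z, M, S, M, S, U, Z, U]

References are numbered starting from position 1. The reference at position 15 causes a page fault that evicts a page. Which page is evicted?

pos 1: U -> fault, frames (U)
pos 2: S -> fault, frames (U S)
pos 3: U -> hit
pos 4: Z -> fault, evict S, frames (U Z)
pos 5: U -> hit
pos 6: Z -> hit
pos 7: S -> fault, evict U, frames (Z S)
pos 8: U -> fault, evict Z, frames (S U)
pos 9: Z -> fault, evict S, frames (U Z)
pos 10: M -> fault, evict U, frames (Z M)
pos 11: S -> fault, evict Z, frames (M S)
pos 12: M -> hit
pos 13: S -> hit
pos 14: U -> fault, evict M, frames (S U)
pos 15: Z -> fault, evict S, frames (U Z)
At position 15, page S is evicted.

S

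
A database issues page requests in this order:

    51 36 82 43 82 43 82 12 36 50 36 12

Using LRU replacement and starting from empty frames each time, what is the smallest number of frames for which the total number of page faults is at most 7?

f=1: 12 faults
f=2: 8 faults
f=3: 7 faults
f=4: 6 faults
f=5: 6 faults
f=6: 6 faults
Smallest f with faults ≤ 7 is 3.

3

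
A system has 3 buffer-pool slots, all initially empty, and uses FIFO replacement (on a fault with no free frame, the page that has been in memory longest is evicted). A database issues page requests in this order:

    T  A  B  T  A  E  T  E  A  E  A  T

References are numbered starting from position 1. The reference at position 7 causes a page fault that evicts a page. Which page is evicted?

A

pos 1: T: miss, frames {T}
pos 2: A: miss, frames {T,A}
pos 3: B: miss, frames {T,A,B}
pos 4: T: hit
pos 5: A: hit
pos 6: E: miss, evict T, frames {A,B,E}
pos 7: T: miss, evict A, frames {B,E,T}
At position 7, page A is evicted.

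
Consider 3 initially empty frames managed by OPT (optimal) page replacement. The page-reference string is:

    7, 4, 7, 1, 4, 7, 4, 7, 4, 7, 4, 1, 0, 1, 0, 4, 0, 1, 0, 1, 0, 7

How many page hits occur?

7 → fault, frames (7)
4 → fault, frames (7 4)
7 → hit
1 → fault, frames (7 4 1)
4 → hit
7 → hit
4 → hit
7 → hit
4 → hit
7 → hit
4 → hit
1 → hit
0 → fault, evict 7, frames (4 1 0)
1 → hit
0 → hit
4 → hit
0 → hit
1 → hit
0 → hit
1 → hit
0 → hit
7 → fault, evict 0, frames (4 1 7)
Hits: 17.

17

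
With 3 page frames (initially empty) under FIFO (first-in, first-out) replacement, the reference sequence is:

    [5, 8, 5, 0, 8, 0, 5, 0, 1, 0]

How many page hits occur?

6

5 → miss, frames [5]
8 → miss, frames [5, 8]
5 → hit
0 → miss, frames [5, 8, 0]
8 → hit
0 → hit
5 → hit
0 → hit
1 → miss, evict 5, frames [8, 0, 1]
0 → hit
Hits: 6.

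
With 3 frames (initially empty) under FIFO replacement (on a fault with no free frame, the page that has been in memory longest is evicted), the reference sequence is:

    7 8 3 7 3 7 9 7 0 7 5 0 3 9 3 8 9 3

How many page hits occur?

7: miss, frames {7}
8: miss, frames {7,8}
3: miss, frames {7,8,3}
7: hit
3: hit
7: hit
9: miss, evict 7, frames {8,3,9}
7: miss, evict 8, frames {3,9,7}
0: miss, evict 3, frames {9,7,0}
7: hit
5: miss, evict 9, frames {7,0,5}
0: hit
3: miss, evict 7, frames {0,5,3}
9: miss, evict 0, frames {5,3,9}
3: hit
8: miss, evict 5, frames {3,9,8}
9: hit
3: hit
Hits: 8.

8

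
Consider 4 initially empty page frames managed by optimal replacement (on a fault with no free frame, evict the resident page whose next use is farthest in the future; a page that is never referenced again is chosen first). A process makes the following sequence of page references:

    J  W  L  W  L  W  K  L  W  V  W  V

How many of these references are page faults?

5

J → fault, frames (J)
W → fault, frames (J W)
L → fault, frames (J W L)
W → hit
L → hit
W → hit
K → fault, frames (J W L K)
L → hit
W → hit
V → fault, evict K, frames (J W L V)
W → hit
V → hit
Page faults: 5.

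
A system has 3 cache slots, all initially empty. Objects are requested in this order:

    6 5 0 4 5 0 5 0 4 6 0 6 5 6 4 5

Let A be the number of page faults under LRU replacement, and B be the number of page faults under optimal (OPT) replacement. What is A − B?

Under LRU: F F F F . . . . . F . . F . F . → 7 faults.
Under OPT: F F F F . . . . . F . . . . F . → 6 faults.
A − B = 7 − 6 = 1.

1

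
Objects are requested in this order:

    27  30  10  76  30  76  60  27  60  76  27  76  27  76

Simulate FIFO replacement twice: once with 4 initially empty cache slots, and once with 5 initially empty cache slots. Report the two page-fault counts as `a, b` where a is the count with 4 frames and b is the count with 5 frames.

4 frames: F F F F . . F F . . . . . . → 6 faults.
5 frames: F F F F . . F . . . . . . . → 5 faults.
5 < 6: adding a frame reduced faults, as is typical.

6, 5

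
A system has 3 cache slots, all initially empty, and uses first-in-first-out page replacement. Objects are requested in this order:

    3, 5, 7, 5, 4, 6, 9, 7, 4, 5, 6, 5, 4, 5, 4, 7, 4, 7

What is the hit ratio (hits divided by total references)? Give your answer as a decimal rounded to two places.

3 → fault, frames [3]
5 → fault, frames [3, 5]
7 → fault, frames [3, 5, 7]
5 → hit
4 → fault, evict 3, frames [5, 7, 4]
6 → fault, evict 5, frames [7, 4, 6]
9 → fault, evict 7, frames [4, 6, 9]
7 → fault, evict 4, frames [6, 9, 7]
4 → fault, evict 6, frames [9, 7, 4]
5 → fault, evict 9, frames [7, 4, 5]
6 → fault, evict 7, frames [4, 5, 6]
5 → hit
4 → hit
5 → hit
4 → hit
7 → fault, evict 4, frames [5, 6, 7]
4 → fault, evict 5, frames [6, 7, 4]
7 → hit
Hits: 6 of 18 references → 6/18 = 0.3333.

0.33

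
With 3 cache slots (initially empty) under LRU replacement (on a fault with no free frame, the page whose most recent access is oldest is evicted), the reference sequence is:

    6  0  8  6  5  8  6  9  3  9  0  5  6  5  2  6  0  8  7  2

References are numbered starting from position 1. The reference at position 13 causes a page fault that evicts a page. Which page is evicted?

pos 1: 6 → fault, frames [6]
pos 2: 0 → fault, frames [6, 0]
pos 3: 8 → fault, frames [6, 0, 8]
pos 4: 6 → hit
pos 5: 5 → fault, evict 0, frames [8, 6, 5]
pos 6: 8 → hit
pos 7: 6 → hit
pos 8: 9 → fault, evict 5, frames [8, 6, 9]
pos 9: 3 → fault, evict 8, frames [6, 9, 3]
pos 10: 9 → hit
pos 11: 0 → fault, evict 6, frames [3, 9, 0]
pos 12: 5 → fault, evict 3, frames [9, 0, 5]
pos 13: 6 → fault, evict 9, frames [0, 5, 6]
At position 13, page 9 is evicted.

9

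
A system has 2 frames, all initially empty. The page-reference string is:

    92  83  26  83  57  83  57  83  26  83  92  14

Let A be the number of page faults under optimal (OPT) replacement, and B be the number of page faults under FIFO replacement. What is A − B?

Under OPT: F F F . F . . . F . F F → 7 faults.
Under FIFO: F F F . F F . . F . F F → 8 faults.
A − B = 7 − 8 = -1.

-1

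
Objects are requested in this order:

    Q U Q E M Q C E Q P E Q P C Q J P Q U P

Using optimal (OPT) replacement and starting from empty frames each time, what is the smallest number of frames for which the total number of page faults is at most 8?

f=1: 20 faults
f=2: 12 faults
f=3: 9 faults
f=4: 8 faults
f=5: 7 faults
f=6: 7 faults
f=7: 7 faults
Smallest f with faults ≤ 8 is 4.

4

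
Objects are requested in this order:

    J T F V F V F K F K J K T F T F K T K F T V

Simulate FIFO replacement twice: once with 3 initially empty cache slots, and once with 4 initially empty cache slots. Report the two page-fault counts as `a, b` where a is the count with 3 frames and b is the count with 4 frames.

3 frames: F F F F . . . F . . F . F F . . F . . . . F → 10 faults.
4 frames: F F F F . . . F . . F . F F . . . . . . . F → 9 faults.
9 < 10: adding a frame reduced faults, as is typical.

10, 9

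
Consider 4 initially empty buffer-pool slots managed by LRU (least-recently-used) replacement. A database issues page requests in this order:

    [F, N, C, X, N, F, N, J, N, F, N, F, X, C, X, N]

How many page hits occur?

10

F -> fault, frames (F)
N -> fault, frames (F N)
C -> fault, frames (F N C)
X -> fault, frames (F N C X)
N -> hit
F -> hit
N -> hit
J -> fault, evict C, frames (X F N J)
N -> hit
F -> hit
N -> hit
F -> hit
X -> hit
C -> fault, evict J, frames (N F X C)
X -> hit
N -> hit
Hits: 10.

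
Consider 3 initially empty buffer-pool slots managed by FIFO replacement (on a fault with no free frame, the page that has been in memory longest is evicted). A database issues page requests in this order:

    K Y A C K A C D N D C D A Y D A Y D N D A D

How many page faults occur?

13

K -> fault, frames (K)
Y -> fault, frames (K Y)
A -> fault, frames (K Y A)
C -> fault, evict K, frames (Y A C)
K -> fault, evict Y, frames (A C K)
A -> hit
C -> hit
D -> fault, evict A, frames (C K D)
N -> fault, evict C, frames (K D N)
D -> hit
C -> fault, evict K, frames (D N C)
D -> hit
A -> fault, evict D, frames (N C A)
Y -> fault, evict N, frames (C A Y)
D -> fault, evict C, frames (A Y D)
A -> hit
Y -> hit
D -> hit
N -> fault, evict A, frames (Y D N)
D -> hit
A -> fault, evict Y, frames (D N A)
D -> hit
Page faults: 13.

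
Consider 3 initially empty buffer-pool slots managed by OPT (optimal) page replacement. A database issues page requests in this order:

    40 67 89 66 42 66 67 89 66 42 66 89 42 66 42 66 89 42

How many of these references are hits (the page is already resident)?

40 → fault, frames {40}
67 → fault, frames {40,67}
89 → fault, frames {40,67,89}
66 → fault, evict 40, frames {67,89,66}
42 → fault, evict 89, frames {67,66,42}
66 → hit
67 → hit
89 → fault, evict 67, frames {66,42,89}
66 → hit
42 → hit
66 → hit
89 → hit
42 → hit
66 → hit
42 → hit
66 → hit
89 → hit
42 → hit
Hits: 12.

12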